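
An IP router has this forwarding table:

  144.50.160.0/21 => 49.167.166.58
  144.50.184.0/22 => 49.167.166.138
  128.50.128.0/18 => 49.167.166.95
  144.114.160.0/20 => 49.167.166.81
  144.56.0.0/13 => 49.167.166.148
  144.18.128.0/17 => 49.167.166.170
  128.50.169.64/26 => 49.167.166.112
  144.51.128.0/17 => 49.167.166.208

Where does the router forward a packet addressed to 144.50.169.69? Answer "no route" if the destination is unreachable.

no route

No entry's prefix contains 144.50.169.69; there is no default route.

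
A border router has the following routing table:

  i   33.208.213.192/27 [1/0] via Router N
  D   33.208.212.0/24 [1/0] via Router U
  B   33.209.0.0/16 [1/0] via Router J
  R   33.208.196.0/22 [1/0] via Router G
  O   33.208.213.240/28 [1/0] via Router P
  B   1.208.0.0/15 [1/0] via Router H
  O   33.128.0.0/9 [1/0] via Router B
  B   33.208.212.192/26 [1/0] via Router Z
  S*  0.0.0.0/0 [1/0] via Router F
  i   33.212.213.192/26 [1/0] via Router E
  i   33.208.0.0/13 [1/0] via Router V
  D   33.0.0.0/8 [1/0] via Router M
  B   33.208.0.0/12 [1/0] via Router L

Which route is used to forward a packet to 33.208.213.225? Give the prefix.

Entries matching 33.208.213.225:
  0.0.0.0/0 (default, matches everything)
  33.0.0.0/8 (33.0.0.0 - 33.255.255.255)
  33.128.0.0/9 (33.128.0.0 - 33.255.255.255)
  33.208.0.0/12 (33.208.0.0 - 33.223.255.255)
  33.208.0.0/13 (33.208.0.0 - 33.215.255.255)
Most specific is 33.208.0.0/13.

33.208.0.0/13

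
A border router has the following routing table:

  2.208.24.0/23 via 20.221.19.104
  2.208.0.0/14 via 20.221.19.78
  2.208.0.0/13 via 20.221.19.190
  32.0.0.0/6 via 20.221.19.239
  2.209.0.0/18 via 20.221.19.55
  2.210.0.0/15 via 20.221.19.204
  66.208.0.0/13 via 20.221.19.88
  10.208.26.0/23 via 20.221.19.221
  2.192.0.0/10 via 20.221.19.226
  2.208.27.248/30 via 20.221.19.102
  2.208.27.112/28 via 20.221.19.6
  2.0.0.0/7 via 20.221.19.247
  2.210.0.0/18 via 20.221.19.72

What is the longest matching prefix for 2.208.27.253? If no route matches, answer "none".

Entries matching 2.208.27.253:
  2.0.0.0/7 (2.0.0.0 - 3.255.255.255)
  2.192.0.0/10 (2.192.0.0 - 2.255.255.255)
  2.208.0.0/13 (2.208.0.0 - 2.215.255.255)
  2.208.0.0/14 (2.208.0.0 - 2.211.255.255)
Most specific is 2.208.0.0/14.

2.208.0.0/14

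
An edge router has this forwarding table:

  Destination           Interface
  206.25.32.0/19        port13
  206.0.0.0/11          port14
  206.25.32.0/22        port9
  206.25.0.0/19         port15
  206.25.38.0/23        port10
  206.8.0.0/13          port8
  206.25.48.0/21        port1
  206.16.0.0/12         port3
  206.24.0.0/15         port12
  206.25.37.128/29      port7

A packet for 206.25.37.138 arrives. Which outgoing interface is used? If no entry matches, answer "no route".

port13

Routes whose prefix contains 206.25.37.138:
  206.0.0.0/11 (206.0.0.0 - 206.31.255.255) -> port14
  206.16.0.0/12 (206.16.0.0 - 206.31.255.255) -> port3
  206.24.0.0/15 (206.24.0.0 - 206.25.255.255) -> port12
  206.25.32.0/19 (206.25.32.0 - 206.25.63.255) -> port13
More-specific entries that do NOT match:
  206.25.37.128/29 (206.25.37.128 - 206.25.37.135) does not contain 206.25.37.138
  206.25.38.0/23 (206.25.38.0 - 206.25.39.255) does not contain 206.25.37.138
  206.25.32.0/22 (206.25.32.0 - 206.25.35.255) does not contain 206.25.37.138
  206.25.48.0/21 (206.25.48.0 - 206.25.55.255) does not contain 206.25.37.138
Longest matching prefix is /19 -> interface port13.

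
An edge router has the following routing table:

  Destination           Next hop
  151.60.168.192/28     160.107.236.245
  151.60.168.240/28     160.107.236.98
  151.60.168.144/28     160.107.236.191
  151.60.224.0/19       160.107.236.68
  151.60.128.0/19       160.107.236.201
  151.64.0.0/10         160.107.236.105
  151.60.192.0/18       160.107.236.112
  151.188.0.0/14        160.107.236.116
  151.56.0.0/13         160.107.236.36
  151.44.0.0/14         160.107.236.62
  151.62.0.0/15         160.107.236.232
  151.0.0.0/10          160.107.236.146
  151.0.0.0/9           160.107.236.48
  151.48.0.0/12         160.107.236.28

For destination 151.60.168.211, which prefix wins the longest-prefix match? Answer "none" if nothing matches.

Entries matching 151.60.168.211:
  151.0.0.0/9 (151.0.0.0 - 151.127.255.255)
  151.0.0.0/10 (151.0.0.0 - 151.63.255.255)
  151.48.0.0/12 (151.48.0.0 - 151.63.255.255)
  151.56.0.0/13 (151.56.0.0 - 151.63.255.255)
Most specific is 151.56.0.0/13.

151.56.0.0/13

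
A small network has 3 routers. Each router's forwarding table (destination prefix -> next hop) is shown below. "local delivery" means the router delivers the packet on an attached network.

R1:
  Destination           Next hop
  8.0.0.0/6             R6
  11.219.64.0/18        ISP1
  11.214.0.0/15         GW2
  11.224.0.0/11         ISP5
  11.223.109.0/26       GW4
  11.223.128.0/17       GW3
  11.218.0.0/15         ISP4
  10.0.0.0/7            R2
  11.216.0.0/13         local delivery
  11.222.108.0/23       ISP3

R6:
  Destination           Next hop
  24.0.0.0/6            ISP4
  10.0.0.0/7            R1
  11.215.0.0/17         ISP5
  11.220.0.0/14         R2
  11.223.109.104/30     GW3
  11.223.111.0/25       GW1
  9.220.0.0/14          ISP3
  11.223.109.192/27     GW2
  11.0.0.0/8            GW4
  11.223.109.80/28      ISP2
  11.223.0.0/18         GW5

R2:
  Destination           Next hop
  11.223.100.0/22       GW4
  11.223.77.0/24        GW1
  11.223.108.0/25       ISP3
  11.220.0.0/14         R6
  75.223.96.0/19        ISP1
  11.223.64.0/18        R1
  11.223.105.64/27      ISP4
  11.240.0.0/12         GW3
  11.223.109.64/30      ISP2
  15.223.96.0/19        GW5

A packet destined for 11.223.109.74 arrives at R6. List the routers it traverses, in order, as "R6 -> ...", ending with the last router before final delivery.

R6 -> R2 -> R1

At R6: longest match for 11.223.109.74 is 11.220.0.0/14 -> R2
At R2: longest match for 11.223.109.74 is 11.223.64.0/18 -> R1
At R1: longest match for 11.223.109.74 is 11.216.0.0/13 -> local delivery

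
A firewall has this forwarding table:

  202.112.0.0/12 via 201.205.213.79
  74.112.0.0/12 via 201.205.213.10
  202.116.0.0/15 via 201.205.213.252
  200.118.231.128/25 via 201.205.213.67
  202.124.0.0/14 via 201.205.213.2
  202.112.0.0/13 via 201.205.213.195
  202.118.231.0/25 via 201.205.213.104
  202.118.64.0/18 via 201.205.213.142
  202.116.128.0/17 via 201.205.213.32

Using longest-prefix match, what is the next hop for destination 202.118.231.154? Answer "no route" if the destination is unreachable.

Routes whose prefix contains 202.118.231.154:
  202.112.0.0/12 (202.112.0.0 - 202.127.255.255) -> 201.205.213.79
  202.112.0.0/13 (202.112.0.0 - 202.119.255.255) -> 201.205.213.195
More-specific entries that do NOT match:
  200.118.231.128/25 (200.118.231.128 - 200.118.231.255) does not contain 202.118.231.154
  202.118.231.0/25 (202.118.231.0 - 202.118.231.127) does not contain 202.118.231.154
  202.118.64.0/18 (202.118.64.0 - 202.118.127.255) does not contain 202.118.231.154
  202.116.128.0/17 (202.116.128.0 - 202.116.255.255) does not contain 202.118.231.154
  202.116.0.0/15 (202.116.0.0 - 202.117.255.255) does not contain 202.118.231.154
  202.124.0.0/14 (202.124.0.0 - 202.127.255.255) does not contain 202.118.231.154
Longest matching prefix is /13 -> next hop 201.205.213.195.

201.205.213.195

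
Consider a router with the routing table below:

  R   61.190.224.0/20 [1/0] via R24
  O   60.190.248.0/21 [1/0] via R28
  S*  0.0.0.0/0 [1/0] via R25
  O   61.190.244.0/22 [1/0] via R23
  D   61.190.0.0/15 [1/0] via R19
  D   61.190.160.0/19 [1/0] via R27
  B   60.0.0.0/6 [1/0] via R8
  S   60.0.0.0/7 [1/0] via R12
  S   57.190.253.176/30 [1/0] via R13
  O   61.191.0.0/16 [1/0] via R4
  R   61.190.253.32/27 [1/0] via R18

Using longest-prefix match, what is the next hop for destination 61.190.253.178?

R19

Routes whose prefix contains 61.190.253.178:
  0.0.0.0/0 (default, matches everything) -> R25
  60.0.0.0/6 (60.0.0.0 - 63.255.255.255) -> R8
  60.0.0.0/7 (60.0.0.0 - 61.255.255.255) -> R12
  61.190.0.0/15 (61.190.0.0 - 61.191.255.255) -> R19
More-specific entries that do NOT match:
  57.190.253.176/30 (57.190.253.176 - 57.190.253.179) does not contain 61.190.253.178
  61.190.253.32/27 (61.190.253.32 - 61.190.253.63) does not contain 61.190.253.178
  61.190.244.0/22 (61.190.244.0 - 61.190.247.255) does not contain 61.190.253.178
  60.190.248.0/21 (60.190.248.0 - 60.190.255.255) does not contain 61.190.253.178
  61.190.224.0/20 (61.190.224.0 - 61.190.239.255) does not contain 61.190.253.178
  61.190.160.0/19 (61.190.160.0 - 61.190.191.255) does not contain 61.190.253.178
  61.191.0.0/16 (61.191.0.0 - 61.191.255.255) does not contain 61.190.253.178
Longest matching prefix is /15 -> next hop R19.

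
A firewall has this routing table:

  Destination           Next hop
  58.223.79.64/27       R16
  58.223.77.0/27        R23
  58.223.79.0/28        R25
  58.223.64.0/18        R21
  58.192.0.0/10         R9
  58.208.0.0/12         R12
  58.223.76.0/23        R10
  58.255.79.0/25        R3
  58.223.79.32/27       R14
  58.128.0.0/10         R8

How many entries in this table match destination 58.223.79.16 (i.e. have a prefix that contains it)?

Prefixes containing 58.223.79.16:
  58.192.0.0/10 (58.192.0.0 - 58.255.255.255)
  58.208.0.0/12 (58.208.0.0 - 58.223.255.255)
  58.223.64.0/18 (58.223.64.0 - 58.223.127.255)
Total matching entries: 3.

3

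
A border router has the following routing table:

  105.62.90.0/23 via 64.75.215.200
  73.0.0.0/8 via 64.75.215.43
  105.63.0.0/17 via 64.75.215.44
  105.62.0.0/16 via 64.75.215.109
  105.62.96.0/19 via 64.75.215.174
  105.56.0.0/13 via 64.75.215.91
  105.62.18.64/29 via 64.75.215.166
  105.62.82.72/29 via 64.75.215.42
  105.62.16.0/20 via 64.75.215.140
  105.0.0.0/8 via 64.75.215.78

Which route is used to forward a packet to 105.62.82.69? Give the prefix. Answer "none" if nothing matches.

105.62.0.0/16

Entries matching 105.62.82.69:
  105.0.0.0/8 (105.0.0.0 - 105.255.255.255)
  105.56.0.0/13 (105.56.0.0 - 105.63.255.255)
  105.62.0.0/16 (105.62.0.0 - 105.62.255.255)
Most specific is 105.62.0.0/16.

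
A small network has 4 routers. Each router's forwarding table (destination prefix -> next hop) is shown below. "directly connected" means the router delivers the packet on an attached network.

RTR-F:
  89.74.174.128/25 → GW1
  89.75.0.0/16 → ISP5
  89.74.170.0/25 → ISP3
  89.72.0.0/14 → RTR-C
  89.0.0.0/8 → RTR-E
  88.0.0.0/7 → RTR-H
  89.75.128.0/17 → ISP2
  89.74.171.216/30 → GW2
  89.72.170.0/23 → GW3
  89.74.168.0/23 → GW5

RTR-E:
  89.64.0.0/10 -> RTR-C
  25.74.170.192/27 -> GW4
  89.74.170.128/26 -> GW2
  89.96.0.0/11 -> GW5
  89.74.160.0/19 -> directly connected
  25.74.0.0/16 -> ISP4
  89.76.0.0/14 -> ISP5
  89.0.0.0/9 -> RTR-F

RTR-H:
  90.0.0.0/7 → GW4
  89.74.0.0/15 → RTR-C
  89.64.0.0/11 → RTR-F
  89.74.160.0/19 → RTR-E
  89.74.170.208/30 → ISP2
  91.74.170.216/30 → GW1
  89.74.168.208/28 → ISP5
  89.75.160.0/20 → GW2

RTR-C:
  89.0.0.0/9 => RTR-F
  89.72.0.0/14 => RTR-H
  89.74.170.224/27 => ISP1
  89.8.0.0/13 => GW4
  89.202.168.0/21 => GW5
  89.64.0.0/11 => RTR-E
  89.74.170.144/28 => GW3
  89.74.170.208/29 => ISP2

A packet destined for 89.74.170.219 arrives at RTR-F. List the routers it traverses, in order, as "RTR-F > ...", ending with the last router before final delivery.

At RTR-F: longest match for 89.74.170.219 is 89.72.0.0/14 -> RTR-C
At RTR-C: longest match for 89.74.170.219 is 89.72.0.0/14 -> RTR-H
At RTR-H: longest match for 89.74.170.219 is 89.74.160.0/19 -> RTR-E
At RTR-E: longest match for 89.74.170.219 is 89.74.160.0/19 -> directly connected

RTR-F > RTR-C > RTR-H > RTR-E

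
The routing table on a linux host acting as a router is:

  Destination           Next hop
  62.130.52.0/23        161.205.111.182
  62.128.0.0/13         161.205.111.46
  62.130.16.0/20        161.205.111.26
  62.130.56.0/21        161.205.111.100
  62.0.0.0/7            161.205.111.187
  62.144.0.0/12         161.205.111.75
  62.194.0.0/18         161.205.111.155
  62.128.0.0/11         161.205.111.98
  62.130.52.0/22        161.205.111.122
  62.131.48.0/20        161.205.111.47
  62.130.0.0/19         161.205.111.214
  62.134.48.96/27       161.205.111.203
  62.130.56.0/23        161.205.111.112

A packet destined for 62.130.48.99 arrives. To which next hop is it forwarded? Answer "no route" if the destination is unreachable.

Routes whose prefix contains 62.130.48.99:
  62.0.0.0/7 (62.0.0.0 - 63.255.255.255) -> 161.205.111.187
  62.128.0.0/11 (62.128.0.0 - 62.159.255.255) -> 161.205.111.98
  62.128.0.0/13 (62.128.0.0 - 62.135.255.255) -> 161.205.111.46
More-specific entries that do NOT match:
  62.134.48.96/27 (62.134.48.96 - 62.134.48.127) does not contain 62.130.48.99
  62.130.52.0/23 (62.130.52.0 - 62.130.53.255) does not contain 62.130.48.99
  62.130.56.0/23 (62.130.56.0 - 62.130.57.255) does not contain 62.130.48.99
  62.130.52.0/22 (62.130.52.0 - 62.130.55.255) does not contain 62.130.48.99
  62.130.56.0/21 (62.130.56.0 - 62.130.63.255) does not contain 62.130.48.99
  62.130.16.0/20 (62.130.16.0 - 62.130.31.255) does not contain 62.130.48.99
  62.131.48.0/20 (62.131.48.0 - 62.131.63.255) does not contain 62.130.48.99
  62.130.0.0/19 (62.130.0.0 - 62.130.31.255) does not contain 62.130.48.99
  62.194.0.0/18 (62.194.0.0 - 62.194.63.255) does not contain 62.130.48.99
Longest matching prefix is /13 -> next hop 161.205.111.46.

161.205.111.46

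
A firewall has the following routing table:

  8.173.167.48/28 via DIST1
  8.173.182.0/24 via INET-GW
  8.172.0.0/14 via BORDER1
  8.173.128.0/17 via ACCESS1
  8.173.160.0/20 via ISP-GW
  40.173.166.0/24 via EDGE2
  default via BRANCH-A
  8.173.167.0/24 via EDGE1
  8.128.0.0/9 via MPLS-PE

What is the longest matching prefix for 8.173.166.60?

Entries matching 8.173.166.60:
  0.0.0.0/0 (default, matches everything)
  8.128.0.0/9 (8.128.0.0 - 8.255.255.255)
  8.172.0.0/14 (8.172.0.0 - 8.175.255.255)
  8.173.128.0/17 (8.173.128.0 - 8.173.255.255)
  8.173.160.0/20 (8.173.160.0 - 8.173.175.255)
Most specific is 8.173.160.0/20.

8.173.160.0/20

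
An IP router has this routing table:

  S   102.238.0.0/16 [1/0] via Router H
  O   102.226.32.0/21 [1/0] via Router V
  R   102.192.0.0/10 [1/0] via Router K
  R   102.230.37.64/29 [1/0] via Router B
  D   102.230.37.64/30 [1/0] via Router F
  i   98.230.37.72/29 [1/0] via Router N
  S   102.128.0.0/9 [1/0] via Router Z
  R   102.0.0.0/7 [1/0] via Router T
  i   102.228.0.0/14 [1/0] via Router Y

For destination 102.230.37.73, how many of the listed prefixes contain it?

Prefixes containing 102.230.37.73:
  102.0.0.0/7 (102.0.0.0 - 103.255.255.255)
  102.128.0.0/9 (102.128.0.0 - 102.255.255.255)
  102.192.0.0/10 (102.192.0.0 - 102.255.255.255)
  102.228.0.0/14 (102.228.0.0 - 102.231.255.255)
Total matching entries: 4.

4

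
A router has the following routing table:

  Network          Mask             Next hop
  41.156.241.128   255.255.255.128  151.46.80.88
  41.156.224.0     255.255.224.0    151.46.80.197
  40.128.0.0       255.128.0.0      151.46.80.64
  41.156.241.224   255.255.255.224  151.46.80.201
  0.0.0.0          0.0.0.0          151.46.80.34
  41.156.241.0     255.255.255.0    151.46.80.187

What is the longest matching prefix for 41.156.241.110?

Entries matching 41.156.241.110:
  0.0.0.0/0 (default, matches everything)
  41.156.224.0/19 (41.156.224.0 - 41.156.255.255)
  41.156.241.0/24 (41.156.241.0 - 41.156.241.255)
Most specific is 41.156.241.0/24.

41.156.241.0/24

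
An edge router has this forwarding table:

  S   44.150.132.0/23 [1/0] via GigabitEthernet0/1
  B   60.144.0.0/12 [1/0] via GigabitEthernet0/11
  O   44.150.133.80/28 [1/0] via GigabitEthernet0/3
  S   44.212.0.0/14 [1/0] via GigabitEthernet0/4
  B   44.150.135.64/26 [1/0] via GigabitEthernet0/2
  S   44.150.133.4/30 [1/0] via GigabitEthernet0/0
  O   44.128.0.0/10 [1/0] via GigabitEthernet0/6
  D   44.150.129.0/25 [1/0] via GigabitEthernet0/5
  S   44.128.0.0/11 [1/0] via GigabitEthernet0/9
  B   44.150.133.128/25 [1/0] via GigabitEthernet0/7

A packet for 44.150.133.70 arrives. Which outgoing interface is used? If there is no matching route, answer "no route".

GigabitEthernet0/1

Routes whose prefix contains 44.150.133.70:
  44.128.0.0/10 (44.128.0.0 - 44.191.255.255) -> GigabitEthernet0/6
  44.128.0.0/11 (44.128.0.0 - 44.159.255.255) -> GigabitEthernet0/9
  44.150.132.0/23 (44.150.132.0 - 44.150.133.255) -> GigabitEthernet0/1
More-specific entries that do NOT match:
  44.150.133.4/30 (44.150.133.4 - 44.150.133.7) does not contain 44.150.133.70
  44.150.133.80/28 (44.150.133.80 - 44.150.133.95) does not contain 44.150.133.70
  44.150.135.64/26 (44.150.135.64 - 44.150.135.127) does not contain 44.150.133.70
  44.150.129.0/25 (44.150.129.0 - 44.150.129.127) does not contain 44.150.133.70
  44.150.133.128/25 (44.150.133.128 - 44.150.133.255) does not contain 44.150.133.70
Longest matching prefix is /23 -> interface GigabitEthernet0/1.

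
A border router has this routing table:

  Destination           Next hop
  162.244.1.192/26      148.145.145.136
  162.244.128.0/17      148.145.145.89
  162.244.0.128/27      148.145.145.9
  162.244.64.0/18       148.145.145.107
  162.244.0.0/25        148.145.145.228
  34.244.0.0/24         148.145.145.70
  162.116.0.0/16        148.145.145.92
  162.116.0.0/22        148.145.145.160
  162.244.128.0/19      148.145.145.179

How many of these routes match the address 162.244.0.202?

0

No listed prefix contains 162.244.0.202.
Total matching entries: 0.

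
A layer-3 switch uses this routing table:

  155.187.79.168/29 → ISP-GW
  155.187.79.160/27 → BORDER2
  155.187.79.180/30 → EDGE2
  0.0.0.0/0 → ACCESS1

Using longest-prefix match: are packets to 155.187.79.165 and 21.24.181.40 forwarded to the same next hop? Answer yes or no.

no

155.187.79.165: longest match 155.187.79.160/27 -> BORDER2
21.24.181.40: longest match 0.0.0.0/0 -> ACCESS1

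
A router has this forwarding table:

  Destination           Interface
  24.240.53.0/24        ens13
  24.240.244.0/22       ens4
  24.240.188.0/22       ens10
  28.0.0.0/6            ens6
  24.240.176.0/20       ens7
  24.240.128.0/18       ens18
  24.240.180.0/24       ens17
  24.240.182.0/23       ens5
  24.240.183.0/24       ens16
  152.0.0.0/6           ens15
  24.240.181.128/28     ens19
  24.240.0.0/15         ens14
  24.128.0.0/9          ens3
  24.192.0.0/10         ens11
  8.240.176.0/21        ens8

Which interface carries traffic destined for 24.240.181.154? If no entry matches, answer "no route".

ens7

Routes whose prefix contains 24.240.181.154:
  24.128.0.0/9 (24.128.0.0 - 24.255.255.255) -> ens3
  24.192.0.0/10 (24.192.0.0 - 24.255.255.255) -> ens11
  24.240.0.0/15 (24.240.0.0 - 24.241.255.255) -> ens14
  24.240.128.0/18 (24.240.128.0 - 24.240.191.255) -> ens18
  24.240.176.0/20 (24.240.176.0 - 24.240.191.255) -> ens7
More-specific entries that do NOT match:
  24.240.181.128/28 (24.240.181.128 - 24.240.181.143) does not contain 24.240.181.154
  24.240.53.0/24 (24.240.53.0 - 24.240.53.255) does not contain 24.240.181.154
  24.240.180.0/24 (24.240.180.0 - 24.240.180.255) does not contain 24.240.181.154
  24.240.183.0/24 (24.240.183.0 - 24.240.183.255) does not contain 24.240.181.154
  24.240.182.0/23 (24.240.182.0 - 24.240.183.255) does not contain 24.240.181.154
  24.240.244.0/22 (24.240.244.0 - 24.240.247.255) does not contain 24.240.181.154
  24.240.188.0/22 (24.240.188.0 - 24.240.191.255) does not contain 24.240.181.154
  8.240.176.0/21 (8.240.176.0 - 8.240.183.255) does not contain 24.240.181.154
Longest matching prefix is /20 -> interface ens7.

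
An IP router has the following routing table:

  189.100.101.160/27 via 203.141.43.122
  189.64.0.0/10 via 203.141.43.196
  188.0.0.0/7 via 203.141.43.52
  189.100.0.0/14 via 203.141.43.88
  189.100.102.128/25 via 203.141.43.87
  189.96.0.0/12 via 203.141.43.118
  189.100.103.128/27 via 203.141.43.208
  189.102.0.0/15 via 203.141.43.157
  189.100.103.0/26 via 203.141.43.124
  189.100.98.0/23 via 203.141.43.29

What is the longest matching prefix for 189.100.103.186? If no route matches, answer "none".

Entries matching 189.100.103.186:
  188.0.0.0/7 (188.0.0.0 - 189.255.255.255)
  189.64.0.0/10 (189.64.0.0 - 189.127.255.255)
  189.96.0.0/12 (189.96.0.0 - 189.111.255.255)
  189.100.0.0/14 (189.100.0.0 - 189.103.255.255)
Most specific is 189.100.0.0/14.

189.100.0.0/14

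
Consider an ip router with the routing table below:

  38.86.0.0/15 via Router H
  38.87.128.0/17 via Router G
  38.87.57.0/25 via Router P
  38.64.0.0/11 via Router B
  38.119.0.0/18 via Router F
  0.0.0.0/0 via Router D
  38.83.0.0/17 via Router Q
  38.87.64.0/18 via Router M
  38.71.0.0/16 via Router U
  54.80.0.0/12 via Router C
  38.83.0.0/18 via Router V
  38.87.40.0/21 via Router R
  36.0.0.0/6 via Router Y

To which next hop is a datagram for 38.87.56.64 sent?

Routes whose prefix contains 38.87.56.64:
  0.0.0.0/0 (default, matches everything) -> Router D
  36.0.0.0/6 (36.0.0.0 - 39.255.255.255) -> Router Y
  38.64.0.0/11 (38.64.0.0 - 38.95.255.255) -> Router B
  38.86.0.0/15 (38.86.0.0 - 38.87.255.255) -> Router H
More-specific entries that do NOT match:
  38.87.57.0/25 (38.87.57.0 - 38.87.57.127) does not contain 38.87.56.64
  38.87.40.0/21 (38.87.40.0 - 38.87.47.255) does not contain 38.87.56.64
  38.119.0.0/18 (38.119.0.0 - 38.119.63.255) does not contain 38.87.56.64
  38.87.64.0/18 (38.87.64.0 - 38.87.127.255) does not contain 38.87.56.64
  38.83.0.0/18 (38.83.0.0 - 38.83.63.255) does not contain 38.87.56.64
  38.87.128.0/17 (38.87.128.0 - 38.87.255.255) does not contain 38.87.56.64
  38.83.0.0/17 (38.83.0.0 - 38.83.127.255) does not contain 38.87.56.64
  38.71.0.0/16 (38.71.0.0 - 38.71.255.255) does not contain 38.87.56.64
Longest matching prefix is /15 -> next hop Router H.

Router H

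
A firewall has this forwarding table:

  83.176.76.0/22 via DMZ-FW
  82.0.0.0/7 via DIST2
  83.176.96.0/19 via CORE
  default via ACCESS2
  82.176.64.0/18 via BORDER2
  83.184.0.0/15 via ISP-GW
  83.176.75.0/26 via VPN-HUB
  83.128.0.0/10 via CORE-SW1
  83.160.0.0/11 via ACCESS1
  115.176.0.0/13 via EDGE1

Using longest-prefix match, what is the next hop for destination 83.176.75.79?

ACCESS1

Routes whose prefix contains 83.176.75.79:
  0.0.0.0/0 (default, matches everything) -> ACCESS2
  82.0.0.0/7 (82.0.0.0 - 83.255.255.255) -> DIST2
  83.128.0.0/10 (83.128.0.0 - 83.191.255.255) -> CORE-SW1
  83.160.0.0/11 (83.160.0.0 - 83.191.255.255) -> ACCESS1
More-specific entries that do NOT match:
  83.176.75.0/26 (83.176.75.0 - 83.176.75.63) does not contain 83.176.75.79
  83.176.76.0/22 (83.176.76.0 - 83.176.79.255) does not contain 83.176.75.79
  83.176.96.0/19 (83.176.96.0 - 83.176.127.255) does not contain 83.176.75.79
  82.176.64.0/18 (82.176.64.0 - 82.176.127.255) does not contain 83.176.75.79
  83.184.0.0/15 (83.184.0.0 - 83.185.255.255) does not contain 83.176.75.79
  115.176.0.0/13 (115.176.0.0 - 115.183.255.255) does not contain 83.176.75.79
Longest matching prefix is /11 -> next hop ACCESS1.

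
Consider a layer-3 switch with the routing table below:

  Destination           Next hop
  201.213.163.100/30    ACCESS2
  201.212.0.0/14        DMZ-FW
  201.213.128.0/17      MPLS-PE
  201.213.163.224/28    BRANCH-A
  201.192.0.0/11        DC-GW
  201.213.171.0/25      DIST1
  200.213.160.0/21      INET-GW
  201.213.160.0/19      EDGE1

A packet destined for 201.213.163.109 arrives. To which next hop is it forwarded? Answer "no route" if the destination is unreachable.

Routes whose prefix contains 201.213.163.109:
  201.192.0.0/11 (201.192.0.0 - 201.223.255.255) -> DC-GW
  201.212.0.0/14 (201.212.0.0 - 201.215.255.255) -> DMZ-FW
  201.213.128.0/17 (201.213.128.0 - 201.213.255.255) -> MPLS-PE
  201.213.160.0/19 (201.213.160.0 - 201.213.191.255) -> EDGE1
More-specific entries that do NOT match:
  201.213.163.100/30 (201.213.163.100 - 201.213.163.103) does not contain 201.213.163.109
  201.213.163.224/28 (201.213.163.224 - 201.213.163.239) does not contain 201.213.163.109
  201.213.171.0/25 (201.213.171.0 - 201.213.171.127) does not contain 201.213.163.109
  200.213.160.0/21 (200.213.160.0 - 200.213.167.255) does not contain 201.213.163.109
Longest matching prefix is /19 -> next hop EDGE1.

EDGE1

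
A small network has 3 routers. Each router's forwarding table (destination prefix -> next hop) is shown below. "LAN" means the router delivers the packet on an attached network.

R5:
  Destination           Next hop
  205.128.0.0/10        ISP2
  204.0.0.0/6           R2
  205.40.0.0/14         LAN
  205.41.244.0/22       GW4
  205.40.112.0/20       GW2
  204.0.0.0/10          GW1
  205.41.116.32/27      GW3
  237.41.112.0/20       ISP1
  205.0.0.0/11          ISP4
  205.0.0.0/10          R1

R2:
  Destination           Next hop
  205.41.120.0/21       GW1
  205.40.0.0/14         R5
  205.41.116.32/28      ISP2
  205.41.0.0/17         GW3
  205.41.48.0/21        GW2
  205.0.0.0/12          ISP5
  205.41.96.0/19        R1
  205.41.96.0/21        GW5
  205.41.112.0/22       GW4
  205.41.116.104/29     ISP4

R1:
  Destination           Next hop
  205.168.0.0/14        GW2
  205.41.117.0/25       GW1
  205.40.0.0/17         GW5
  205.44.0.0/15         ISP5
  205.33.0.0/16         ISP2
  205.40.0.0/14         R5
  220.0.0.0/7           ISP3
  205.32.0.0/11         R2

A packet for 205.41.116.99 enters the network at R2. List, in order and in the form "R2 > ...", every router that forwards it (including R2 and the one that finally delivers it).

At R2: longest match for 205.41.116.99 is 205.41.96.0/19 -> R1
At R1: longest match for 205.41.116.99 is 205.40.0.0/14 -> R5
At R5: longest match for 205.41.116.99 is 205.40.0.0/14 -> LAN

R2 > R1 > R5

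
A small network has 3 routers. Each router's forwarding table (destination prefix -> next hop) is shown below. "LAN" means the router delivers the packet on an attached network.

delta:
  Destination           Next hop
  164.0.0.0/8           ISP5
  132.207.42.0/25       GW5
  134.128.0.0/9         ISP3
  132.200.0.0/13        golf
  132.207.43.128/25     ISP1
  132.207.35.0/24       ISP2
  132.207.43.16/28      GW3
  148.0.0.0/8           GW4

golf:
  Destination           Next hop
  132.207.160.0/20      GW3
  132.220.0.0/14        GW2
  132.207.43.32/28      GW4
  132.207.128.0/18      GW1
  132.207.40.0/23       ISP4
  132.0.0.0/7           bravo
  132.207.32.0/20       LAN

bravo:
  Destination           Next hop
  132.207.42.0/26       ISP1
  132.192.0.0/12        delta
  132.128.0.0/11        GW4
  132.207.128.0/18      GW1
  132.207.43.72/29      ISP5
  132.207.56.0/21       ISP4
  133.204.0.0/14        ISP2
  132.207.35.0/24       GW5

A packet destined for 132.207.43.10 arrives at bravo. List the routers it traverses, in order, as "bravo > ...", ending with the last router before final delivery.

At bravo: longest match for 132.207.43.10 is 132.192.0.0/12 -> delta
At delta: longest match for 132.207.43.10 is 132.200.0.0/13 -> golf
At golf: longest match for 132.207.43.10 is 132.207.32.0/20 -> LAN

bravo > delta > golf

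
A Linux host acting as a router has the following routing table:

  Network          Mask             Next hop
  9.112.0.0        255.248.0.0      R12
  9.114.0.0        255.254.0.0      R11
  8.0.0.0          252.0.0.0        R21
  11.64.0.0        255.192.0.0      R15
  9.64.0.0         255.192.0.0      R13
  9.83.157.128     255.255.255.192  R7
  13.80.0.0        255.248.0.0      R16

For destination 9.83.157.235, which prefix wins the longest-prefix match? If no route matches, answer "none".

Entries matching 9.83.157.235:
  8.0.0.0/6 (8.0.0.0 - 11.255.255.255)
  9.64.0.0/10 (9.64.0.0 - 9.127.255.255)
Most specific is 9.64.0.0/10.

9.64.0.0/10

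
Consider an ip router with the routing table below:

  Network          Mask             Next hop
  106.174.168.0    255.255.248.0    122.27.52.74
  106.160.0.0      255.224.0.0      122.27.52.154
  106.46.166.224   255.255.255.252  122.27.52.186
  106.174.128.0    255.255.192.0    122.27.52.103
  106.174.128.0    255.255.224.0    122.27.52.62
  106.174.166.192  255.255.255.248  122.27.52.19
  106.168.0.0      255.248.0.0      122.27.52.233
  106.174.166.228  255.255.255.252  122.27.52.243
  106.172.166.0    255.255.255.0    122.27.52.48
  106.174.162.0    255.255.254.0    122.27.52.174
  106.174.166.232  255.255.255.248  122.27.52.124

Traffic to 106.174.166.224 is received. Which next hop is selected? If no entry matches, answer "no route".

Routes whose prefix contains 106.174.166.224:
  106.160.0.0/11 (106.160.0.0 - 106.191.255.255) -> 122.27.52.154
  106.168.0.0/13 (106.168.0.0 - 106.175.255.255) -> 122.27.52.233
  106.174.128.0/18 (106.174.128.0 - 106.174.191.255) -> 122.27.52.103
More-specific entries that do NOT match:
  106.46.166.224/30 (106.46.166.224 - 106.46.166.227) does not contain 106.174.166.224
  106.174.166.228/30 (106.174.166.228 - 106.174.166.231) does not contain 106.174.166.224
  106.174.166.192/29 (106.174.166.192 - 106.174.166.199) does not contain 106.174.166.224
  106.174.166.232/29 (106.174.166.232 - 106.174.166.239) does not contain 106.174.166.224
  106.172.166.0/24 (106.172.166.0 - 106.172.166.255) does not contain 106.174.166.224
  106.174.162.0/23 (106.174.162.0 - 106.174.163.255) does not contain 106.174.166.224
  106.174.168.0/21 (106.174.168.0 - 106.174.175.255) does not contain 106.174.166.224
  106.174.128.0/19 (106.174.128.0 - 106.174.159.255) does not contain 106.174.166.224
Longest matching prefix is /18 -> next hop 122.27.52.103.

122.27.52.103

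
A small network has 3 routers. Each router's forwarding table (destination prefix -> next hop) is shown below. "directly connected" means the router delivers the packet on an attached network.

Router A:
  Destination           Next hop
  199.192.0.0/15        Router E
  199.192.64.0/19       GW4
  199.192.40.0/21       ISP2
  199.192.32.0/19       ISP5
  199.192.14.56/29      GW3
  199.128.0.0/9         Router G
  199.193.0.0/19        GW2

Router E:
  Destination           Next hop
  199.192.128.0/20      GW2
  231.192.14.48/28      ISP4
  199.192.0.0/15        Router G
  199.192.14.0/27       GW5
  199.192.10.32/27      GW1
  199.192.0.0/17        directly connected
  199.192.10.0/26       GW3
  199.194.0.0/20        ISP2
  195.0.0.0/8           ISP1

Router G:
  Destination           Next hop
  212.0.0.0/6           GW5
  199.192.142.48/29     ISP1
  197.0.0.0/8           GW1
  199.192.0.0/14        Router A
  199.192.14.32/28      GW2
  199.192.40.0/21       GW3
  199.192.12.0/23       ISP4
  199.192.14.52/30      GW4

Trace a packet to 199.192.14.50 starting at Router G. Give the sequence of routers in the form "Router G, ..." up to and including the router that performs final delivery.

Router G, Router A, Router E

At Router G: longest match for 199.192.14.50 is 199.192.0.0/14 -> Router A
At Router A: longest match for 199.192.14.50 is 199.192.0.0/15 -> Router E
At Router E: longest match for 199.192.14.50 is 199.192.0.0/17 -> directly connected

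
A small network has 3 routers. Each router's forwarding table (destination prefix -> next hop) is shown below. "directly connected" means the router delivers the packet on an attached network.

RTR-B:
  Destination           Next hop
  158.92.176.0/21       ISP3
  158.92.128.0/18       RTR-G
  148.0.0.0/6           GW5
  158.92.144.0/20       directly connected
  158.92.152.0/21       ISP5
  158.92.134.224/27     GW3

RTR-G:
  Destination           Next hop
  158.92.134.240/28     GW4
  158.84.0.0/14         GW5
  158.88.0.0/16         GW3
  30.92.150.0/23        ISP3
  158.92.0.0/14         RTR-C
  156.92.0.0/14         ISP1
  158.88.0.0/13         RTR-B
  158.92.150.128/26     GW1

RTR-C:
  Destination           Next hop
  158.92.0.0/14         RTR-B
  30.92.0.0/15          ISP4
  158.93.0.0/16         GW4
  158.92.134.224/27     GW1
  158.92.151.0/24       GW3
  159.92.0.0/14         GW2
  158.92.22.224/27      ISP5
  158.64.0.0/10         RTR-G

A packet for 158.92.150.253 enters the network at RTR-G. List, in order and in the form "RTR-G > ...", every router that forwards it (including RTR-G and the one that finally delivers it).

At RTR-G: longest match for 158.92.150.253 is 158.92.0.0/14 -> RTR-C
At RTR-C: longest match for 158.92.150.253 is 158.92.0.0/14 -> RTR-B
At RTR-B: longest match for 158.92.150.253 is 158.92.144.0/20 -> directly connected

RTR-G > RTR-C > RTR-B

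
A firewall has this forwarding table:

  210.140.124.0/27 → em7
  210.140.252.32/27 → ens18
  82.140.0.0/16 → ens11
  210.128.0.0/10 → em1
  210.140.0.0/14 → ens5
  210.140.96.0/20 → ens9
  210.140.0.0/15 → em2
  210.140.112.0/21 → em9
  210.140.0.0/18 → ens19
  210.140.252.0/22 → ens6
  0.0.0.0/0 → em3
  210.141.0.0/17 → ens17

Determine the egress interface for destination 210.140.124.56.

Routes whose prefix contains 210.140.124.56:
  0.0.0.0/0 (default, matches everything) -> em3
  210.128.0.0/10 (210.128.0.0 - 210.191.255.255) -> em1
  210.140.0.0/14 (210.140.0.0 - 210.143.255.255) -> ens5
  210.140.0.0/15 (210.140.0.0 - 210.141.255.255) -> em2
More-specific entries that do NOT match:
  210.140.124.0/27 (210.140.124.0 - 210.140.124.31) does not contain 210.140.124.56
  210.140.252.32/27 (210.140.252.32 - 210.140.252.63) does not contain 210.140.124.56
  210.140.252.0/22 (210.140.252.0 - 210.140.255.255) does not contain 210.140.124.56
  210.140.112.0/21 (210.140.112.0 - 210.140.119.255) does not contain 210.140.124.56
  210.140.96.0/20 (210.140.96.0 - 210.140.111.255) does not contain 210.140.124.56
  210.140.0.0/18 (210.140.0.0 - 210.140.63.255) does not contain 210.140.124.56
  210.141.0.0/17 (210.141.0.0 - 210.141.127.255) does not contain 210.140.124.56
  82.140.0.0/16 (82.140.0.0 - 82.140.255.255) does not contain 210.140.124.56
Longest matching prefix is /15 -> interface em2.

em2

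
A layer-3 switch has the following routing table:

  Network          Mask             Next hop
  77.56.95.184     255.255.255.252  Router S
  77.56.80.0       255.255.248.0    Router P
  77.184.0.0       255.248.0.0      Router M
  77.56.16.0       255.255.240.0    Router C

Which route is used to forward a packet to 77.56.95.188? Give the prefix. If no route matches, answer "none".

77.56.95.188 is outside every listed prefix and there is no default route.

none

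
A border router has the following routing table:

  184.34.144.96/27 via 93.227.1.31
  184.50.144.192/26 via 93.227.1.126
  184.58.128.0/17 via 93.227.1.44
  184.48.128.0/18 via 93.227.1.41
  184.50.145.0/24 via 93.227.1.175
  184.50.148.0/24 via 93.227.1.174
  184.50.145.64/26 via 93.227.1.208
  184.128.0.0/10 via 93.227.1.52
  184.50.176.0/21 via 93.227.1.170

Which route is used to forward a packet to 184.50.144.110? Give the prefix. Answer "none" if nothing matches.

184.50.144.110 is outside every listed prefix and there is no default route.

none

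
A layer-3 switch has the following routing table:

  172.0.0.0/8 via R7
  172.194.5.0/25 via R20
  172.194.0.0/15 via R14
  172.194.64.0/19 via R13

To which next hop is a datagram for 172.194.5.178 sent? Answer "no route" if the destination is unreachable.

Routes whose prefix contains 172.194.5.178:
  172.0.0.0/8 (172.0.0.0 - 172.255.255.255) -> R7
  172.194.0.0/15 (172.194.0.0 - 172.195.255.255) -> R14
More-specific entries that do NOT match:
  172.194.5.0/25 (172.194.5.0 - 172.194.5.127) does not contain 172.194.5.178
  172.194.64.0/19 (172.194.64.0 - 172.194.95.255) does not contain 172.194.5.178
Longest matching prefix is /15 -> next hop R14.

R14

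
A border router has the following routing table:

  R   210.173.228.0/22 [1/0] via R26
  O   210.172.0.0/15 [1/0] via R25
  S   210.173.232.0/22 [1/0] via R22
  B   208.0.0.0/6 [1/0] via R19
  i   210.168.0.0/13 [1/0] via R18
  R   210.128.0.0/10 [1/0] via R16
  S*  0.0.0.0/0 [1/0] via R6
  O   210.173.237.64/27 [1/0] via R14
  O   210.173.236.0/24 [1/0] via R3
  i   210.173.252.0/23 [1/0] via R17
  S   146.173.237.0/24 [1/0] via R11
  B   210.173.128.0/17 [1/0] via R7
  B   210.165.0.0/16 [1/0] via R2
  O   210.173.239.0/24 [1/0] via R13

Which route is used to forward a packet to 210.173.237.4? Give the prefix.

Entries matching 210.173.237.4:
  0.0.0.0/0 (default, matches everything)
  208.0.0.0/6 (208.0.0.0 - 211.255.255.255)
  210.128.0.0/10 (210.128.0.0 - 210.191.255.255)
  210.168.0.0/13 (210.168.0.0 - 210.175.255.255)
  210.172.0.0/15 (210.172.0.0 - 210.173.255.255)
  210.173.128.0/17 (210.173.128.0 - 210.173.255.255)
Most specific is 210.173.128.0/17.

210.173.128.0/17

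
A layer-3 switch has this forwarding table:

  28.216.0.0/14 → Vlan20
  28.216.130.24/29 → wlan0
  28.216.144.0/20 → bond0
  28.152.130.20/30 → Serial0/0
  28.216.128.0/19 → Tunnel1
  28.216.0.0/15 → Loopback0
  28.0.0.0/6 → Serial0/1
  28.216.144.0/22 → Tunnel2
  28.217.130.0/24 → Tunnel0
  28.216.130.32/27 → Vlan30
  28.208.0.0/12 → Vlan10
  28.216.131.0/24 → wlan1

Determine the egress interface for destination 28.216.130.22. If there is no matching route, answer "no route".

Tunnel1

Routes whose prefix contains 28.216.130.22:
  28.0.0.0/6 (28.0.0.0 - 31.255.255.255) -> Serial0/1
  28.208.0.0/12 (28.208.0.0 - 28.223.255.255) -> Vlan10
  28.216.0.0/14 (28.216.0.0 - 28.219.255.255) -> Vlan20
  28.216.0.0/15 (28.216.0.0 - 28.217.255.255) -> Loopback0
  28.216.128.0/19 (28.216.128.0 - 28.216.159.255) -> Tunnel1
More-specific entries that do NOT match:
  28.152.130.20/30 (28.152.130.20 - 28.152.130.23) does not contain 28.216.130.22
  28.216.130.24/29 (28.216.130.24 - 28.216.130.31) does not contain 28.216.130.22
  28.216.130.32/27 (28.216.130.32 - 28.216.130.63) does not contain 28.216.130.22
  28.217.130.0/24 (28.217.130.0 - 28.217.130.255) does not contain 28.216.130.22
  28.216.131.0/24 (28.216.131.0 - 28.216.131.255) does not contain 28.216.130.22
  28.216.144.0/22 (28.216.144.0 - 28.216.147.255) does not contain 28.216.130.22
  28.216.144.0/20 (28.216.144.0 - 28.216.159.255) does not contain 28.216.130.22
Longest matching prefix is /19 -> interface Tunnel1.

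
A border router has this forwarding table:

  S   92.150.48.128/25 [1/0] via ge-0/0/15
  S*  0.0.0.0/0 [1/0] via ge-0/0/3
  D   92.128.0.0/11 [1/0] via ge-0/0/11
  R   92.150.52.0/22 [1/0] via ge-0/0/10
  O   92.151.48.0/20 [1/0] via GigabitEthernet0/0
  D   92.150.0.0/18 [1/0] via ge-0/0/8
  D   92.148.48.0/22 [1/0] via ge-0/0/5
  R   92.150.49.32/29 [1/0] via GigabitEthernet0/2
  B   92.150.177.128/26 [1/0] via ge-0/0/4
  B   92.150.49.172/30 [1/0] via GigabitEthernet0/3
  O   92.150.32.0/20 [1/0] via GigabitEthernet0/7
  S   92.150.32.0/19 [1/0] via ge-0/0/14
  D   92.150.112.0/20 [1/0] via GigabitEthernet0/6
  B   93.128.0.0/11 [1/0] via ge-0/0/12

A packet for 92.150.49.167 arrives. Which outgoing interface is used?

Routes whose prefix contains 92.150.49.167:
  0.0.0.0/0 (default, matches everything) -> ge-0/0/3
  92.128.0.0/11 (92.128.0.0 - 92.159.255.255) -> ge-0/0/11
  92.150.0.0/18 (92.150.0.0 - 92.150.63.255) -> ge-0/0/8
  92.150.32.0/19 (92.150.32.0 - 92.150.63.255) -> ge-0/0/14
More-specific entries that do NOT match:
  92.150.49.172/30 (92.150.49.172 - 92.150.49.175) does not contain 92.150.49.167
  92.150.49.32/29 (92.150.49.32 - 92.150.49.39) does not contain 92.150.49.167
  92.150.177.128/26 (92.150.177.128 - 92.150.177.191) does not contain 92.150.49.167
  92.150.48.128/25 (92.150.48.128 - 92.150.48.255) does not contain 92.150.49.167
  92.150.52.0/22 (92.150.52.0 - 92.150.55.255) does not contain 92.150.49.167
  92.148.48.0/22 (92.148.48.0 - 92.148.51.255) does not contain 92.150.49.167
  92.151.48.0/20 (92.151.48.0 - 92.151.63.255) does not contain 92.150.49.167
  92.150.32.0/20 (92.150.32.0 - 92.150.47.255) does not contain 92.150.49.167
  92.150.112.0/20 (92.150.112.0 - 92.150.127.255) does not contain 92.150.49.167
Longest matching prefix is /19 -> interface ge-0/0/14.

ge-0/0/14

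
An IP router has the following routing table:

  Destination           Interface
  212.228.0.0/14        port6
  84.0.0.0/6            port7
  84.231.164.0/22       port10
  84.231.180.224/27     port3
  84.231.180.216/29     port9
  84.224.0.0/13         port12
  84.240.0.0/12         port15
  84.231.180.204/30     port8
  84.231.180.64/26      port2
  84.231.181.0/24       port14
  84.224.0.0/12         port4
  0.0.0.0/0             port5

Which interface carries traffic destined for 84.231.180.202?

Routes whose prefix contains 84.231.180.202:
  0.0.0.0/0 (default, matches everything) -> port5
  84.0.0.0/6 (84.0.0.0 - 87.255.255.255) -> port7
  84.224.0.0/12 (84.224.0.0 - 84.239.255.255) -> port4
  84.224.0.0/13 (84.224.0.0 - 84.231.255.255) -> port12
More-specific entries that do NOT match:
  84.231.180.204/30 (84.231.180.204 - 84.231.180.207) does not contain 84.231.180.202
  84.231.180.216/29 (84.231.180.216 - 84.231.180.223) does not contain 84.231.180.202
  84.231.180.224/27 (84.231.180.224 - 84.231.180.255) does not contain 84.231.180.202
  84.231.180.64/26 (84.231.180.64 - 84.231.180.127) does not contain 84.231.180.202
  84.231.181.0/24 (84.231.181.0 - 84.231.181.255) does not contain 84.231.180.202
  84.231.164.0/22 (84.231.164.0 - 84.231.167.255) does not contain 84.231.180.202
  212.228.0.0/14 (212.228.0.0 - 212.231.255.255) does not contain 84.231.180.202
Longest matching prefix is /13 -> interface port12.

port12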